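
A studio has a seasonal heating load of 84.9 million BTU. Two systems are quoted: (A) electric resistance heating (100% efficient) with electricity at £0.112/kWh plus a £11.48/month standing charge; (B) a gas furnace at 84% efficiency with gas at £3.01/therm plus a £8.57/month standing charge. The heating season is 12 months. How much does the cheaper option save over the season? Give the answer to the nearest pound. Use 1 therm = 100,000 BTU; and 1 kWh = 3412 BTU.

Heat load = 84.9 × 10⁶ BTU = 84,900,000 BTU
Gas: input = 84,900,000 / 0.84 = 101,071,429 BTU = 1,011 therm → 1,011 × £3.01 = £3,042.25; + 12 × £8.57 standing = £3,145.09
Electric: 84,900,000 BTU / 3412 = 24,880 kWh → × £0.112 = £2,786.87; + 12 × £11.48 standing = £2,924.63
Difference = |£3,145.09 − £2,924.63| = £220.46 ≈ £220

£220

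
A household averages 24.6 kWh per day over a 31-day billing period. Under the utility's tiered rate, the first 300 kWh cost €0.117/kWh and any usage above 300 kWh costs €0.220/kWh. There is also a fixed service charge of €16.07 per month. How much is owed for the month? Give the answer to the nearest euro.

€153

Usage = 24.6 kWh/day × 31 days = 762.6 kWh
First 300 kWh × €0.117 = €35.10
Remaining 462.6 kWh × €0.220 = €101.77
Energy charge = €136.87; + service €16.07 = €152.94 ≈ €153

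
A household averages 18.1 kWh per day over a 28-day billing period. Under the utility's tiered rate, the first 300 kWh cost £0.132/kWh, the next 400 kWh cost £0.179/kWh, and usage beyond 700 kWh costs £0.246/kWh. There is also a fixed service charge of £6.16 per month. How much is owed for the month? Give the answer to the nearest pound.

£83

Usage = 18.1 kWh/day × 28 days = 506.8 kWh
First 300 kWh × £0.132 = £39.60
Next 206.8 kWh × £0.179 = £37.02
Remaining tier: 0 kWh (not reached)
Energy charge = £76.62; + service £6.16 = £82.78 ≈ £83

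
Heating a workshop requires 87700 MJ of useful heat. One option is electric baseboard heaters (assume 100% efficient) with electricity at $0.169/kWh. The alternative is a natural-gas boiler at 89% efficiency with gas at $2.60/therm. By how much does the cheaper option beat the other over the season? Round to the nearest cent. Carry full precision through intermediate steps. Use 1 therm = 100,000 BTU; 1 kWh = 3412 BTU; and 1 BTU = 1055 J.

Heat load = 87700 MJ = 87,700,000,000 J / 1055 = 83,127,962 BTU
Gas: input = 83,127,962 / 0.89 = 93,402,205 BTU = 934 therm → 934 × $2.60 = $2,428.46
Electric: 83,127,962 BTU / 3412 = 24,360 kWh → × $0.169 = $4,117.42
Difference = |$2,428.46 − $4,117.42| = $1,688.96

$1688.96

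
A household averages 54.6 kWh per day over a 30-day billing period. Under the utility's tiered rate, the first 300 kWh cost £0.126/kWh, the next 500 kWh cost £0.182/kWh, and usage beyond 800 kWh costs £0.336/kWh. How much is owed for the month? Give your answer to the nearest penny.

£410.37

Usage = 54.6 kWh/day × 30 days = 1638 kWh
First 300 kWh × £0.126 = £37.80
Next 500 kWh × £0.182 = £91.00
Remaining 838 kWh × £0.336 = £281.57
Total = £410.37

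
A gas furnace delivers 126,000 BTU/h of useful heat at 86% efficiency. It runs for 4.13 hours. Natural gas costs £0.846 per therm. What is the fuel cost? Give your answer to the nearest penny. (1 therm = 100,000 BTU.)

Heat delivered = 126,000 BTU/h × 4.13 h = 520,380 BTU
Gas input = 520,380 / 0.86 = 605,093 BTU
= 605,093 / 100,000 = 6.051 therm
Cost = 6.051 × £0.846/therm = £5.12

£5.12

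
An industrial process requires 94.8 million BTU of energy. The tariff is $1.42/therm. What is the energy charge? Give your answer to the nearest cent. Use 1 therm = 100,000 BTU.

94.8 million BTU × (10 therm/million BTU) = 948 therm
Cost = 948 therm × $1.42/therm = $1,346.16

$1346.16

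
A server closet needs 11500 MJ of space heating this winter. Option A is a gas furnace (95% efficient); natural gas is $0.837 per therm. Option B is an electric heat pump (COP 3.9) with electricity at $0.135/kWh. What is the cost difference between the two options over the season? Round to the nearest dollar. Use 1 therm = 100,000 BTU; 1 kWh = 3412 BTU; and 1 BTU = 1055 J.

$15

Heat load = 11500 MJ = 11,500,000,000 J / 1055 = 10,900,474 BTU
Gas: input = 10,900,474 / 0.95 = 11,474,183 BTU = 114.7 therm → 114.7 × $0.837 = $96.04
Heat pump: 10,900,474 BTU / 3412 = 3,195 kWh heat; / 3.9 = 819.2 kWh in → × $0.135 = $110.59
Difference = |$96.04 − $110.59| = $14.55 ≈ $15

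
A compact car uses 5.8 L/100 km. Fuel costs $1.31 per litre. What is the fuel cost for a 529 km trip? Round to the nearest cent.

Fuel = 5.8 L/100 km × 529 km / 100 = 30.68 L
Cost = 30.68 L × $1.31/L = $40.19

$40.19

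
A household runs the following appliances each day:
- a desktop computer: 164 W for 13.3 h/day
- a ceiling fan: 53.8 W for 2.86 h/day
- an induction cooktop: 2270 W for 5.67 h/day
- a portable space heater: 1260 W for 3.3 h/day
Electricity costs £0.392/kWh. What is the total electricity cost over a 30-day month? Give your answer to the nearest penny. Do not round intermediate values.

£227.72

desktop computer: 164 W × 13.3 h × 30 d = 65,436 Wh = 65.44 kWh
ceiling fan: 53.8 W × 2.86 h × 30 d = 4,616 Wh = 4.616 kWh
induction cooktop: 2270 W × 5.67 h × 30 d = 386,127 Wh = 386.1 kWh
portable space heater: 1260 W × 3.3 h × 30 d = 124,740 Wh = 124.7 kWh
Total energy = 65.44 + 4.616 + 386.1 + 124.7 = 580.9 kWh
Cost = 580.9 kWh × £0.392 = £227.72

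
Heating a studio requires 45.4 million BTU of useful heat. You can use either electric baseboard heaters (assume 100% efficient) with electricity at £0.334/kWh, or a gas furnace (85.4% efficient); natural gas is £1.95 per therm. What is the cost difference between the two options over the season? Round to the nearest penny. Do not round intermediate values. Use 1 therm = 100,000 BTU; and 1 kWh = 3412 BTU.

£3407.55

Heat load = 45.4 × 10⁶ BTU = 45,400,000 BTU
Gas: input = 45,400,000 / 0.854 = 53,161,593 BTU = 531.6 therm → 531.6 × £1.95 = £1,036.65
Electric: 45,400,000 BTU / 3412 = 13,310 kWh → × £0.334 = £4,444.20
Difference = |£1,036.65 − £4,444.20| = £3,407.55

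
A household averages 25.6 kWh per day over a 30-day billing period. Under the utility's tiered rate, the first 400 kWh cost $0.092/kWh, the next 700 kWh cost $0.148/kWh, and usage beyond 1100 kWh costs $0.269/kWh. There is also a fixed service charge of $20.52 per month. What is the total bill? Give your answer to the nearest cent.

Usage = 25.6 kWh/day × 30 days = 768 kWh
First 400 kWh × $0.092 = $36.80
Next 368 kWh × $0.148 = $54.46
Remaining tier: 0 kWh (not reached)
Energy charge = $91.26; + service $20.52 = $111.78

$111.78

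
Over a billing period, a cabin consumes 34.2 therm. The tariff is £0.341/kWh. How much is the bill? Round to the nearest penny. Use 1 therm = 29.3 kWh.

£341.70

34.2 therm × (29.3 kWh/therm) = 1,002 kWh
Cost = 1,002 kWh × £0.341/kWh = £341.70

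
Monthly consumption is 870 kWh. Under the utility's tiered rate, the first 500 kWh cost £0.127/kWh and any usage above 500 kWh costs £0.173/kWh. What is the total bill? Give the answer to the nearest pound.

First 500 kWh × £0.127 = £63.50
Remaining 370 kWh × £0.173 = £64.01
Total = £127.51 ≈ £128

£128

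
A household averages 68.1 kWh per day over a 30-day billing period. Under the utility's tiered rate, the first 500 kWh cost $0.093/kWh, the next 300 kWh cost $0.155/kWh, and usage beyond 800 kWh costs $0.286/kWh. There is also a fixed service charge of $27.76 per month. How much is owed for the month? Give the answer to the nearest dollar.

$476

Usage = 68.1 kWh/day × 30 days = 2043 kWh
First 500 kWh × $0.093 = $46.50
Next 300 kWh × $0.155 = $46.50
Remaining 1243 kWh × $0.286 = $355.50
Energy charge = $448.50; + service $27.76 = $476.26 ≈ $476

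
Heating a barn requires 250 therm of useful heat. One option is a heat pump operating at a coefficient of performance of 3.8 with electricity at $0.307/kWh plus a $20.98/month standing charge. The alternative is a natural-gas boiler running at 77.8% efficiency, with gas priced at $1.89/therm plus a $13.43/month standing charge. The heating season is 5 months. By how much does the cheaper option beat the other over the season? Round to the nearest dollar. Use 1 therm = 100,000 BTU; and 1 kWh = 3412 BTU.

Heat load = 250 therm × 100,000 = 25,000,000 BTU
Gas: input = 25,000,000 / 0.778 = 32,133,676 BTU = 321.3 therm → 321.3 × $1.89 = $607.33; + 5 × $13.43 standing = $674.48
Heat pump: 25,000,000 BTU / 3412 = 7,327 kWh heat; / 3.8 = 1,928 kWh in → × $0.307 = $591.95; + 5 × $20.98 standing = $696.85
Difference = |$674.48 − $696.85| = $22.37 ≈ $22

$22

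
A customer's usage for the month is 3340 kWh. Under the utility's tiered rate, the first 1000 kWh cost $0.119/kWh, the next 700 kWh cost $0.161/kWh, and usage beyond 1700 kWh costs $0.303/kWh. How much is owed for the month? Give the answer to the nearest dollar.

First 1000 kWh × $0.119 = $119.00
Next 700 kWh × $0.161 = $112.70
Remaining 1640 kWh × $0.303 = $496.92
Total = $728.62 ≈ $729

$729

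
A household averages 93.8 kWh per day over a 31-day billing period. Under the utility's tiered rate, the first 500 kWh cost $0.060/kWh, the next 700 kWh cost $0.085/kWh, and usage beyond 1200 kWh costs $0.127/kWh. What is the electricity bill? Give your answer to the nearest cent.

$306.39

Usage = 93.8 kWh/day × 31 days = 2907.8 kWh
First 500 kWh × $0.060 = $30.00
Next 700 kWh × $0.085 = $59.50
Remaining 1707.8 kWh × $0.127 = $216.89
Total = $306.39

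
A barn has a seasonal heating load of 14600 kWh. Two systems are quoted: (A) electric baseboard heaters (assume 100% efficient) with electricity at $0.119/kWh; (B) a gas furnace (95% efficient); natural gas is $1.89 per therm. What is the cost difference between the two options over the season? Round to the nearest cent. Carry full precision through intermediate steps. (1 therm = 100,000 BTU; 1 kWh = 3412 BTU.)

$746.34

Heat load = 14600 kWh × 3412 = 49,815,200 BTU
Gas: input = 49,815,200 / 0.950 = 52,437,053 BTU = 524.4 therm → 524.4 × $1.89 = $991.06
Electric: 49,815,200 BTU / 3412 = 14,600 kWh → × $0.119 = $1,737.40
Difference = |$991.06 − $1,737.40| = $746.34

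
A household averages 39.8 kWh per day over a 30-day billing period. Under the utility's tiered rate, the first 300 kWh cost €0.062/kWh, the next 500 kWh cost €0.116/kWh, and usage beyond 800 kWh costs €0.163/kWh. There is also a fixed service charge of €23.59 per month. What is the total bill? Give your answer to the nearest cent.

€164.41

Usage = 39.8 kWh/day × 30 days = 1194 kWh
First 300 kWh × €0.062 = €18.60
Next 500 kWh × €0.116 = €58.00
Remaining 394 kWh × €0.163 = €64.22
Energy charge = €140.82; + service €23.59 = €164.41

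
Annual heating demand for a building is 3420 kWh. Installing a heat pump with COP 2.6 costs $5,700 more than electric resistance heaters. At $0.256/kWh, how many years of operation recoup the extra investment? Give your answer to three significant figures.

Resistance: 3420 kWh × $0.256 = $875.52/yr
Heat pump: 3420 / 2.6 = 1315 kWh in → × $0.256 = $336.74/yr
Annual savings = $538.78
Payback = $5,700 / $538.78 = 10.6 years

10.6 years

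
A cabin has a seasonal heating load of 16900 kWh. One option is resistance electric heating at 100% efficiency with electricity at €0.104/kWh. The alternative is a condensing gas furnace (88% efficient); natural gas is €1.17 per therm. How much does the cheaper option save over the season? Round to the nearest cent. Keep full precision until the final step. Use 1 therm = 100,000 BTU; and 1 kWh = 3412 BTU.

Heat load = 16900 kWh × 3412 = 57,662,800 BTU
Gas: input = 57,662,800 / 0.88 = 65,525,909 BTU = 655.3 therm → 655.3 × €1.17 = €766.65
Electric: 57,662,800 BTU / 3412 = 16,900 kWh → × €0.104 = €1,757.60
Difference = |€766.65 − €1,757.60| = €990.95

€990.95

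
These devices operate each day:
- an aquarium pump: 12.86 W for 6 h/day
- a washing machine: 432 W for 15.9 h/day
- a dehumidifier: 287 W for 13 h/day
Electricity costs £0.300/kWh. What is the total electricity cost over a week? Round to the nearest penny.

aquarium pump: 12.86 W × 6 h × 7 d = 540 Wh = 0.5401 kWh
washing machine: 432 W × 15.9 h × 7 d = 48,082 Wh = 48.08 kWh
dehumidifier: 287 W × 13 h × 7 d = 26,117 Wh = 26.12 kWh
Total energy = 0.5401 + 48.08 + 26.12 = 74.74 kWh
Cost = 74.74 kWh × £0.300 = £22.42

£22.42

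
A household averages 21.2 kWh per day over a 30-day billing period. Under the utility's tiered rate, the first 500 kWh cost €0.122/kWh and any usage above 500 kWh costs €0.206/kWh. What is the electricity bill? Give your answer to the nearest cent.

€89.02

Usage = 21.2 kWh/day × 30 days = 636 kWh
First 500 kWh × €0.122 = €61.00
Remaining 136 kWh × €0.206 = €28.02
Total = €89.02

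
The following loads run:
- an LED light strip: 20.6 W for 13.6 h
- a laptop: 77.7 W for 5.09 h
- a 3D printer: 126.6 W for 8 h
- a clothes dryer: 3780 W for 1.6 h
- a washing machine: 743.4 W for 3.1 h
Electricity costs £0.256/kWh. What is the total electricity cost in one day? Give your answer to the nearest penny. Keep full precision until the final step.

£2.57

LED light strip: 20.6 W × 13.6 h = 280 Wh = 0.2802 kWh
laptop: 77.7 W × 5.09 h = 395 Wh = 0.3955 kWh
3D printer: 126.6 W × 8 h = 1,013 Wh = 1.013 kWh
clothes dryer: 3780 W × 1.6 h = 6,048 Wh = 6.048 kWh
washing machine: 743.4 W × 3.1 h = 2,305 Wh = 2.305 kWh
Total energy = 0.2802 + 0.3955 + 1.013 + 6.048 + 2.305 = 10.04 kWh
Cost = 10.04 kWh × £0.256 = £2.57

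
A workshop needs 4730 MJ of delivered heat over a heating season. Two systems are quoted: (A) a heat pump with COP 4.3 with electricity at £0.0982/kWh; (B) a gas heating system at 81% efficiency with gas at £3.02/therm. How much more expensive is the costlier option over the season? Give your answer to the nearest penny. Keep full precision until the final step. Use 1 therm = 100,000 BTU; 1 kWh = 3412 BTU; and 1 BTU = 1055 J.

Heat load = 4730 MJ = 4,730,000,000 J / 1055 = 4,483,412 BTU
Gas: input = 4,483,412 / 0.81 = 5,535,077 BTU = 55.35 therm → 55.35 × £3.02 = £167.16
Heat pump: 4,483,412 BTU / 3412 = 1,314 kWh heat; / 4.3 = 305.6 kWh in → × £0.0982 = £30.01
Difference = |£167.16 − £30.01| = £137.15

£137.15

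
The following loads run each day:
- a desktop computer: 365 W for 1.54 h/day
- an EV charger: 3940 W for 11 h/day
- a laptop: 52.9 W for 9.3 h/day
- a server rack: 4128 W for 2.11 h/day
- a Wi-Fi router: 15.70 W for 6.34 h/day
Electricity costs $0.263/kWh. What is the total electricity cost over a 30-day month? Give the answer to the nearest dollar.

$420

desktop computer: 365 W × 1.54 h × 30 d = 16,863 Wh = 16.86 kWh
EV charger: 3940 W × 11 h × 30 d = 1,300,200 Wh = 1,300 kWh
laptop: 52.9 W × 9.3 h × 30 d = 14,759 Wh = 14.76 kWh
server rack: 4128 W × 2.11 h × 30 d = 261,302 Wh = 261.3 kWh
Wi-Fi router: 15.70 W × 6.34 h × 30 d = 2,986 Wh = 2.986 kWh
Total energy = 16.86 + 1,300 + 14.76 + 261.3 + 2.986 = 1,596 kWh
Cost = 1,596 kWh × $0.263 = $419.78 ≈ $420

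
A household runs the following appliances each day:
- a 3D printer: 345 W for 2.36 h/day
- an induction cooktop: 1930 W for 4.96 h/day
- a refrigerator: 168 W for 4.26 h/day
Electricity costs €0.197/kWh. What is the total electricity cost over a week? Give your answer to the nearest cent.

3D printer: 345 W × 2.36 h × 7 d = 5,699 Wh = 5.699 kWh
induction cooktop: 1930 W × 4.96 h × 7 d = 67,010 Wh = 67.01 kWh
refrigerator: 168 W × 4.26 h × 7 d = 5,010 Wh = 5.01 kWh
Total energy = 5.699 + 67.01 + 5.01 = 77.72 kWh
Cost = 77.72 kWh × €0.197 = €15.31

€15.31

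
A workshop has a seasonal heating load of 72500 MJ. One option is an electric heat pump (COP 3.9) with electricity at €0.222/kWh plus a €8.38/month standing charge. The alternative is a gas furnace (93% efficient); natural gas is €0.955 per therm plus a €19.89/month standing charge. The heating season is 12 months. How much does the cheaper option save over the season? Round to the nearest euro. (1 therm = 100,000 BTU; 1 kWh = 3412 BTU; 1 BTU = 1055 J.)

€303

Heat load = 72500 MJ = 72,500,000,000 J / 1055 = 68,720,379 BTU
Gas: input = 68,720,379 / 0.93 = 73,892,881 BTU = 738.9 therm → 738.9 × €0.955 = €705.68; + 12 × €19.89 standing = €944.36
Heat pump: 68,720,379 BTU / 3412 = 20,140 kWh heat; / 3.9 = 5,164 kWh in → × €0.222 = €1,146.48; + 12 × €8.38 standing = €1,247.04
Difference = |€944.36 − €1,247.04| = €302.68 ≈ €303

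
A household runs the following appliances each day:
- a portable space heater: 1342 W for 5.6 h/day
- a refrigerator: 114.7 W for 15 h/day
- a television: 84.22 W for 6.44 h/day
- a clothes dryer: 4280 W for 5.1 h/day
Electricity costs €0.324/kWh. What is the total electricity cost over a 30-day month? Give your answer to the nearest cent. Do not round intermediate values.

portable space heater: 1342 W × 5.6 h × 30 d = 225,456 Wh = 225.5 kWh
refrigerator: 114.7 W × 15 h × 30 d = 51,615 Wh = 51.62 kWh
television: 84.22 W × 6.44 h × 30 d = 16,271 Wh = 16.27 kWh
clothes dryer: 4280 W × 5.1 h × 30 d = 654,840 Wh = 654.8 kWh
Total energy = 225.5 + 51.62 + 16.27 + 654.8 = 948.2 kWh
Cost = 948.2 kWh × €0.324 = €307.21

€307.21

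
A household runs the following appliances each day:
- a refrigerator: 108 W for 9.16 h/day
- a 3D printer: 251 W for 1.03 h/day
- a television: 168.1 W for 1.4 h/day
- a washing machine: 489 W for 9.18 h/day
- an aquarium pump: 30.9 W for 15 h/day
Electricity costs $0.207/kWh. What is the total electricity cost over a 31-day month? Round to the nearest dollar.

$41

refrigerator: 108 W × 9.16 h × 31 d = 30,668 Wh = 30.67 kWh
3D printer: 251 W × 1.03 h × 31 d = 8,014 Wh = 8.014 kWh
television: 168.1 W × 1.4 h × 31 d = 7,296 Wh = 7.296 kWh
washing machine: 489 W × 9.18 h × 31 d = 139,160 Wh = 139.2 kWh
aquarium pump: 30.9 W × 15 h × 31 d = 14,368 Wh = 14.37 kWh
Total energy = 30.67 + 8.014 + 7.296 + 139.2 + 14.37 = 199.5 kWh
Cost = 199.5 kWh × $0.207 = $41.30 ≈ $41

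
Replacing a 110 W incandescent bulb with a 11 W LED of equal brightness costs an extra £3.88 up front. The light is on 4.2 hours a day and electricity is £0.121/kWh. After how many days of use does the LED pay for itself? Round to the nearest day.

Power saved = 110 − 11 = 99 W
Daily energy saved = 99 W × 4.2 h = 415.8 Wh = 0.4158 kWh
Daily savings = 0.4158 × £0.121 = £0.0503
Payback = £3.88 / £0.0503 per day = 77.12 days

77 days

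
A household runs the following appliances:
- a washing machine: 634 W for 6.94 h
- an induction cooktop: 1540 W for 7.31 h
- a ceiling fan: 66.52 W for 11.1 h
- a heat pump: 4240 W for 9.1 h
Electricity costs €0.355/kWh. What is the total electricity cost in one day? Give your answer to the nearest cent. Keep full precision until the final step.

€19.52

washing machine: 634 W × 6.94 h = 4,400 Wh = 4.4 kWh
induction cooktop: 1540 W × 7.31 h = 11,257 Wh = 11.26 kWh
ceiling fan: 66.52 W × 11.1 h = 738 Wh = 0.7384 kWh
heat pump: 4240 W × 9.1 h = 38,584 Wh = 38.58 kWh
Total energy = 4.4 + 11.26 + 0.7384 + 38.58 = 54.98 kWh
Cost = 54.98 kWh × €0.355 = €19.52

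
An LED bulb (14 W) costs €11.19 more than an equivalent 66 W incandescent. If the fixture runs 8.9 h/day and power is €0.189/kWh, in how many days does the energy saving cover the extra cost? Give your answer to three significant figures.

128 days

Power saved = 66 − 14 = 52 W
Daily energy saved = 52 W × 8.9 h = 462.8 Wh = 0.4628 kWh
Daily savings = 0.4628 × €0.189 = €0.0875
Payback = €11.19 / €0.0875 per day = 127.9 days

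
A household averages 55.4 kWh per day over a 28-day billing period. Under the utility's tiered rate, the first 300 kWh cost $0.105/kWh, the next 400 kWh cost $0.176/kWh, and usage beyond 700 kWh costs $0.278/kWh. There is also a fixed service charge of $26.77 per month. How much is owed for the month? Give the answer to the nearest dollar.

Usage = 55.4 kWh/day × 28 days = 1551.2 kWh
First 300 kWh × $0.105 = $31.50
Next 400 kWh × $0.176 = $70.40
Remaining 851.2 kWh × $0.278 = $236.63
Energy charge = $338.53; + service $26.77 = $365.30 ≈ $365

$365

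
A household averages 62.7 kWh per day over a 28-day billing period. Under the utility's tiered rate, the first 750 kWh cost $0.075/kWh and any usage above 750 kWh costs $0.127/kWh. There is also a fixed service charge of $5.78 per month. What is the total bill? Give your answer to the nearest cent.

$189.74

Usage = 62.7 kWh/day × 28 days = 1755.6 kWh
First 750 kWh × $0.075 = $56.25
Remaining 1005.6 kWh × $0.127 = $127.71
Energy charge = $183.96; + service $5.78 = $189.74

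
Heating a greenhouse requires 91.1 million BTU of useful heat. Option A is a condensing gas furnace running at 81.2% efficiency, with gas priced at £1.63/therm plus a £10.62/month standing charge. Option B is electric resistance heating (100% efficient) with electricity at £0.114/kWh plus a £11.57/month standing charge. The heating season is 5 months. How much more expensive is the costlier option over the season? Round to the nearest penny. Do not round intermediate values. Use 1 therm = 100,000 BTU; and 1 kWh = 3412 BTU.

Heat load = 91.1 × 10⁶ BTU = 91,100,000 BTU
Gas: input = 91,100,000 / 0.812 = 112,192,118 BTU = 1,122 therm → 1,122 × £1.63 = £1,828.73; + 5 × £10.62 standing = £1,881.83
Electric: 91,100,000 BTU / 3412 = 26,700 kWh → × £0.114 = £3,043.79; + 5 × £11.57 standing = £3,101.64
Difference = |£1,881.83 − £3,101.64| = £1,219.81

£1219.81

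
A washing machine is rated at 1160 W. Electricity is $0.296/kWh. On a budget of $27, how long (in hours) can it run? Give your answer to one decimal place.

78.6 h

Energy budget = $27 / $0.296 per kWh = 91.22 kWh = 91,216 Wh
Runtime = 91,216 Wh / 1160 W = 78.63 h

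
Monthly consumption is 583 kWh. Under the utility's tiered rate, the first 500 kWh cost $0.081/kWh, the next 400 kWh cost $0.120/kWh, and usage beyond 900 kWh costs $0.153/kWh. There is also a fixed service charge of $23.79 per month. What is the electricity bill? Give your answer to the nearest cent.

First 500 kWh × $0.081 = $40.50
Next 83 kWh × $0.120 = $9.96
Remaining tier: 0 kWh (not reached)
Energy charge = $50.46; + service $23.79 = $74.25

$74.25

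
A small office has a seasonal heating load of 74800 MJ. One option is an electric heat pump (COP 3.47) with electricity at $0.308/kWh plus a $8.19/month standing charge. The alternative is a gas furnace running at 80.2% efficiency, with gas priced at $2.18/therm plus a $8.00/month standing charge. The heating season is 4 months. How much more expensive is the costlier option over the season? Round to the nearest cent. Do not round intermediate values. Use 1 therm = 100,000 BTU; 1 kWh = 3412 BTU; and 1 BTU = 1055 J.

$82.03

Heat load = 74800 MJ = 74,800,000,000 J / 1055 = 70,900,474 BTU
Gas: input = 70,900,474 / 0.802 = 88,404,581 BTU = 884 therm → 884 × $2.18 = $1,927.22; + 4 × $8.00 standing = $1,959.22
Heat pump: 70,900,474 BTU / 3412 = 20,780 kWh heat; / 3.47 = 5,988 kWh in → × $0.308 = $1,844.43; + 4 × $8.19 standing = $1,877.19
Difference = |$1,959.22 − $1,877.19| = $82.03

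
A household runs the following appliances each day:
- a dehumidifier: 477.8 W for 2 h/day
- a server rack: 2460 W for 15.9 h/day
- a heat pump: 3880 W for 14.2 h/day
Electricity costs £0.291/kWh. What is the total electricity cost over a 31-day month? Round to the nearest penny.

£858.49

dehumidifier: 477.8 W × 2 h × 31 d = 29,624 Wh = 29.62 kWh
server rack: 2460 W × 15.9 h × 31 d = 1,212,534 Wh = 1,213 kWh
heat pump: 3880 W × 14.2 h × 31 d = 1,707,976 Wh = 1,708 kWh
Total energy = 29.62 + 1,213 + 1,708 = 2,950 kWh
Cost = 2,950 kWh × £0.291 = £858.49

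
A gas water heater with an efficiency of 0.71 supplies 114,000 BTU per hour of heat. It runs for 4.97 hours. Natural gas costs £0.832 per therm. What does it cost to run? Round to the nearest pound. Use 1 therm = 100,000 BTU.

£7

Heat delivered = 114,000 BTU/h × 4.97 h = 566,580 BTU
Gas input = 566,580 / 0.71 = 798,000 BTU
= 798,000 / 100,000 = 7.98 therm
Cost = 7.98 × £0.832/therm = £6.64 ≈ £7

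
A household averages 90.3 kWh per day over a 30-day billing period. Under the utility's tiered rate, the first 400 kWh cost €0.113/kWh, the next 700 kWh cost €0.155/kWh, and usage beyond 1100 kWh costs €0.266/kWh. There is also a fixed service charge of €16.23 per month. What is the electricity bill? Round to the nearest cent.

€597.92

Usage = 90.3 kWh/day × 30 days = 2709 kWh
First 400 kWh × €0.113 = €45.20
Next 700 kWh × €0.155 = €108.50
Remaining 1609 kWh × €0.266 = €427.99
Energy charge = €581.69; + service €16.23 = €597.92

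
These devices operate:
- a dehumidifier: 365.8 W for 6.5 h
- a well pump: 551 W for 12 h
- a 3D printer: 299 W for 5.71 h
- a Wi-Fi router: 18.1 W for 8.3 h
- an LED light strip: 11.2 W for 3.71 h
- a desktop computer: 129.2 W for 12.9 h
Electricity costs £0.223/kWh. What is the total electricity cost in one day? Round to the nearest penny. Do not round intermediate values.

£2.80

dehumidifier: 365.8 W × 6.5 h = 2,378 Wh = 2.378 kWh
well pump: 551 W × 12 h = 6,612 Wh = 6.612 kWh
3D printer: 299 W × 5.71 h = 1,707 Wh = 1.707 kWh
Wi-Fi router: 18.1 W × 8.3 h = 150 Wh = 0.1502 kWh
LED light strip: 11.2 W × 3.71 h = 42 Wh = 0.04155 kWh
desktop computer: 129.2 W × 12.9 h = 1,667 Wh = 1.667 kWh
Total energy = 2.378 + 6.612 + 1.707 + 0.1502 + 0.04155 + 1.667 = 12.56 kWh
Cost = 12.56 kWh × £0.223 = £2.80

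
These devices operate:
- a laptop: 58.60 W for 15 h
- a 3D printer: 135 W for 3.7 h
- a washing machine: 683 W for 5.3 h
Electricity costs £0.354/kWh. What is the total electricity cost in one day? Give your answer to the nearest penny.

laptop: 58.60 W × 15 h = 879 Wh = 0.879 kWh
3D printer: 135 W × 3.7 h = 500 Wh = 0.4995 kWh
washing machine: 683 W × 5.3 h = 3,620 Wh = 3.62 kWh
Total energy = 0.879 + 0.4995 + 3.62 = 4.998 kWh
Cost = 4.998 kWh × £0.354 = £1.77

£1.77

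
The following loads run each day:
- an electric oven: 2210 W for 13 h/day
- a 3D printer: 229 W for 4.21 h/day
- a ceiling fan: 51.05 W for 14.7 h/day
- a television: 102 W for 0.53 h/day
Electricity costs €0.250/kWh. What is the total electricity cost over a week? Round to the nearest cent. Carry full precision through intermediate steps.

electric oven: 2210 W × 13 h × 7 d = 201,110 Wh = 201.1 kWh
3D printer: 229 W × 4.21 h × 7 d = 6,749 Wh = 6.749 kWh
ceiling fan: 51.05 W × 14.7 h × 7 d = 5,253 Wh = 5.253 kWh
television: 102 W × 0.53 h × 7 d = 378 Wh = 0.3784 kWh
Total energy = 201.1 + 6.749 + 5.253 + 0.3784 = 213.5 kWh
Cost = 213.5 kWh × €0.250 = €53.37

€53.37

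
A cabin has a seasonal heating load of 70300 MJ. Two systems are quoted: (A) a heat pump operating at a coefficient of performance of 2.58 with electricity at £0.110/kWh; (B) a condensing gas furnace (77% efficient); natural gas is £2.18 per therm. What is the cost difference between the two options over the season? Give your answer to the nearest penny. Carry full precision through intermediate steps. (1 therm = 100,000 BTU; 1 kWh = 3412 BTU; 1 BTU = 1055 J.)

Heat load = 70300 MJ = 70,300,000,000 J / 1055 = 66,635,071 BTU
Gas: input = 66,635,071 / 0.77 = 86,539,053 BTU = 865.4 therm → 865.4 × £2.18 = £1,886.55
Heat pump: 66,635,071 BTU / 3412 = 19,530 kWh heat; / 2.58 = 7,570 kWh in → × £0.110 = £832.66
Difference = |£1,886.55 − £832.66| = £1,053.89

£1053.89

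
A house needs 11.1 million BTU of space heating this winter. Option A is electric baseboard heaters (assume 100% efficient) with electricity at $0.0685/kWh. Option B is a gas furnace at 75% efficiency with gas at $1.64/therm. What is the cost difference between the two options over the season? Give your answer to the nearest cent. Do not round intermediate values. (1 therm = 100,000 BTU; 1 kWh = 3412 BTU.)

$19.87

Heat load = 11.1 × 10⁶ BTU = 11,100,000 BTU
Gas: input = 11,100,000 / 0.75 = 14,800,000 BTU = 148 therm → 148 × $1.64 = $242.72
Electric: 11,100,000 BTU / 3412 = 3,253 kWh → × $0.0685 = $222.85
Difference = |$242.72 − $222.85| = $19.87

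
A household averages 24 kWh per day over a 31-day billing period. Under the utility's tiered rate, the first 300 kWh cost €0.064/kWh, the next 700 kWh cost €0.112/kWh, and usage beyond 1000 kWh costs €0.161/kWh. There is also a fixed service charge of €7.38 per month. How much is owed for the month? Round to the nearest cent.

Usage = 24 kWh/day × 31 days = 744 kWh
First 300 kWh × €0.064 = €19.20
Next 444 kWh × €0.112 = €49.73
Remaining tier: 0 kWh (not reached)
Energy charge = €68.93; + service €7.38 = €76.31

€76.31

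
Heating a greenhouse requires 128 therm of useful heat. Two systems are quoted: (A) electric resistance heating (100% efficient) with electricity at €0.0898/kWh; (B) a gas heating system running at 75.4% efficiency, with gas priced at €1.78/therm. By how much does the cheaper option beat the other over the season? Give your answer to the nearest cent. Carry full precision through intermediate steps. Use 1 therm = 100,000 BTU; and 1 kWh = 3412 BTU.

€34.71

Heat load = 128 therm × 100,000 = 12,800,000 BTU
Gas: input = 12,800,000 / 0.754 = 16,976,127 BTU = 169.8 therm → 169.8 × €1.78 = €302.18
Electric: 12,800,000 BTU / 3412 = 3,751 kWh → × €0.0898 = €336.88
Difference = |€302.18 − €336.88| = €34.71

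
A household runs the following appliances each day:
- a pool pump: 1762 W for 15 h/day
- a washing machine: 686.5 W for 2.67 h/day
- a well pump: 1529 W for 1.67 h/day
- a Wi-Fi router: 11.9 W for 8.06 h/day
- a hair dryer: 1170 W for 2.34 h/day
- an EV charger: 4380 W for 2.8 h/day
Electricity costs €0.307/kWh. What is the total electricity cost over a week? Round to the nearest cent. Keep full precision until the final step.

pool pump: 1762 W × 15 h × 7 d = 185,010 Wh = 185 kWh
washing machine: 686.5 W × 2.67 h × 7 d = 12,831 Wh = 12.83 kWh
well pump: 1529 W × 1.67 h × 7 d = 17,874 Wh = 17.87 kWh
Wi-Fi router: 11.9 W × 8.06 h × 7 d = 671 Wh = 0.6714 kWh
hair dryer: 1170 W × 2.34 h × 7 d = 19,165 Wh = 19.16 kWh
EV charger: 4380 W × 2.8 h × 7 d = 85,848 Wh = 85.85 kWh
Total energy = 185 + 12.83 + 17.87 + 0.6714 + 19.16 + 85.85 = 321.4 kWh
Cost = 321.4 kWh × €0.307 = €98.67

€98.67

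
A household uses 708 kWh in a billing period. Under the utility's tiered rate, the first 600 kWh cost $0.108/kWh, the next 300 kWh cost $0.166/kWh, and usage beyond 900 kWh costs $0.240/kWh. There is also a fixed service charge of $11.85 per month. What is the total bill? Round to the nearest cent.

First 600 kWh × $0.108 = $64.80
Next 108 kWh × $0.166 = $17.93
Remaining tier: 0 kWh (not reached)
Energy charge = $82.73; + service $11.85 = $94.58

$94.58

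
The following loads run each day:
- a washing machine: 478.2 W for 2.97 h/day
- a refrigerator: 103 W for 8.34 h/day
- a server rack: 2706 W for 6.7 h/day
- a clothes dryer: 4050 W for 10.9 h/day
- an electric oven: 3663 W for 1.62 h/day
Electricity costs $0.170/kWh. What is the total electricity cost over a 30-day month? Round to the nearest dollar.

$359

washing machine: 478.2 W × 2.97 h × 30 d = 42,608 Wh = 42.61 kWh
refrigerator: 103 W × 8.34 h × 30 d = 25,771 Wh = 25.77 kWh
server rack: 2706 W × 6.7 h × 30 d = 543,906 Wh = 543.9 kWh
clothes dryer: 4050 W × 10.9 h × 30 d = 1,324,350 Wh = 1,324 kWh
electric oven: 3663 W × 1.62 h × 30 d = 178,022 Wh = 178 kWh
Total energy = 42.61 + 25.77 + 543.9 + 1,324 + 178 = 2,115 kWh
Cost = 2,115 kWh × $0.170 = $359.49 ≈ $359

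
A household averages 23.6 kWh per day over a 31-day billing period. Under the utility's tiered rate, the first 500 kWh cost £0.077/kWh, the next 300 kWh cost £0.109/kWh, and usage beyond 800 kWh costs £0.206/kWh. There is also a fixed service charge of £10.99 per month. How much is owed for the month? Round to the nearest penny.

Usage = 23.6 kWh/day × 31 days = 731.6 kWh
First 500 kWh × £0.077 = £38.50
Next 231.6 kWh × £0.109 = £25.24
Remaining tier: 0 kWh (not reached)
Energy charge = £63.74; + service £10.99 = £74.73

£74.73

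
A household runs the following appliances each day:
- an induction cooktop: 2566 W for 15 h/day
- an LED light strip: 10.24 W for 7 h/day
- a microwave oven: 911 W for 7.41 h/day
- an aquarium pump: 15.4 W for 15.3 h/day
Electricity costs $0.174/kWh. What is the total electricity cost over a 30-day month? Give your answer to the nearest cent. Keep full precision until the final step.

$237.76

induction cooktop: 2566 W × 15 h × 30 d = 1,154,700 Wh = 1,155 kWh
LED light strip: 10.24 W × 7 h × 30 d = 2,150 Wh = 2.15 kWh
microwave oven: 911 W × 7.41 h × 30 d = 202,515 Wh = 202.5 kWh
aquarium pump: 15.4 W × 15.3 h × 30 d = 7,069 Wh = 7.069 kWh
Total energy = 1,155 + 2.15 + 202.5 + 7.069 = 1,366 kWh
Cost = 1,366 kWh × $0.174 = $237.76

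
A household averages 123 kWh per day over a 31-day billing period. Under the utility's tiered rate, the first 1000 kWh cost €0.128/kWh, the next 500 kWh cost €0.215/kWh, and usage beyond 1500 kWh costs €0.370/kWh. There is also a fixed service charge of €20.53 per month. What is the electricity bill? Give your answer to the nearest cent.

€1111.84

Usage = 123 kWh/day × 31 days = 3813 kWh
First 1000 kWh × €0.128 = €128.00
Next 500 kWh × €0.215 = €107.50
Remaining 2313 kWh × €0.370 = €855.81
Energy charge = €1,091.31; + service €20.53 = €1,111.84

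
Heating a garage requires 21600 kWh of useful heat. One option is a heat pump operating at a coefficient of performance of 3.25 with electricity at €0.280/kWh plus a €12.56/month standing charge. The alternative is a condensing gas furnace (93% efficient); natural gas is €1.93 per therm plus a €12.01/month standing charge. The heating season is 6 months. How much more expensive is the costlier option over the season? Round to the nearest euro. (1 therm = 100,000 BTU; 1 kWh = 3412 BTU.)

€335

Heat load = 21600 kWh × 3412 = 73,699,200 BTU
Gas: input = 73,699,200 / 0.93 = 79,246,452 BTU = 792.5 therm → 792.5 × €1.93 = €1,529.46; + 6 × €12.01 standing = €1,601.52
Heat pump: 73,699,200 BTU / 3412 = 21,600 kWh heat; / 3.25 = 6,646 kWh in → × €0.280 = €1,860.92; + 6 × €12.56 standing = €1,936.28
Difference = |€1,601.52 − €1,936.28| = €334.77 ≈ €335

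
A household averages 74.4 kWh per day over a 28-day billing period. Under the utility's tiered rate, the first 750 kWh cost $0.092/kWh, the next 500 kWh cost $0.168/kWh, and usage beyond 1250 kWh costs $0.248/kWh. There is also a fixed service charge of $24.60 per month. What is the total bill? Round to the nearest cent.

Usage = 74.4 kWh/day × 28 days = 2083.2 kWh
First 750 kWh × $0.092 = $69.00
Next 500 kWh × $0.168 = $84.00
Remaining 833.2 kWh × $0.248 = $206.63
Energy charge = $359.63; + service $24.60 = $384.23

$384.23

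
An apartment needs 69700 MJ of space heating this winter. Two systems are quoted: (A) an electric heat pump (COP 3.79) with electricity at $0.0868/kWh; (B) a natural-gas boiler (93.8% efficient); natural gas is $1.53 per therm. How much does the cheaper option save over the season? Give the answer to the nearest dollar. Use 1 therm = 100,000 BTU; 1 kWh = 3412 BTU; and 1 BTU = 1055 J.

Heat load = 69700 MJ = 69,700,000,000 J / 1055 = 66,066,351 BTU
Gas: input = 66,066,351 / 0.938 = 70,433,210 BTU = 704.3 therm → 704.3 × $1.53 = $1,077.63
Heat pump: 66,066,351 BTU / 3412 = 19,360 kWh heat; / 3.79 = 5,109 kWh in → × $0.0868 = $443.46
Difference = |$1,077.63 − $443.46| = $634.17 ≈ $634

$634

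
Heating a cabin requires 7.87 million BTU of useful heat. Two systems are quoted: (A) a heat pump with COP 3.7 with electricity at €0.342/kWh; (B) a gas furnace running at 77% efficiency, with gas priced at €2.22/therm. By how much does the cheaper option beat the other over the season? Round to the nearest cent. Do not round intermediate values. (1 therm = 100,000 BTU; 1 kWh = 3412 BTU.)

€13.70

Heat load = 7.87 × 10⁶ BTU = 7,870,000 BTU
Gas: input = 7,870,000 / 0.77 = 10,220,779 BTU = 102.2 therm → 102.2 × €2.22 = €226.90
Heat pump: 7,870,000 BTU / 3412 = 2,307 kWh heat; / 3.7 = 623.4 kWh in → × €0.342 = €213.20
Difference = |€226.90 − €213.20| = €13.70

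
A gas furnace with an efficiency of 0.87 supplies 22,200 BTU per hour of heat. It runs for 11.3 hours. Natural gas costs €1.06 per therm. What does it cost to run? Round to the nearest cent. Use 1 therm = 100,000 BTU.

Heat delivered = 22,200 BTU/h × 11.3 h = 250,860 BTU
Gas input = 250,860 / 0.87 = 288,345 BTU
= 288,345 / 100,000 = 2.883 therm
Cost = 2.883 × €1.06/therm = €3.06

€3.06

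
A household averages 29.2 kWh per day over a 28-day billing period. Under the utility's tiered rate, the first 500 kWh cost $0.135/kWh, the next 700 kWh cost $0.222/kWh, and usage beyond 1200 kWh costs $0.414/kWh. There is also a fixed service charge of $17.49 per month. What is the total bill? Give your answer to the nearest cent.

Usage = 29.2 kWh/day × 28 days = 817.6 kWh
First 500 kWh × $0.135 = $67.50
Next 317.6 kWh × $0.222 = $70.51
Remaining tier: 0 kWh (not reached)
Energy charge = $138.01; + service $17.49 = $155.50

$155.50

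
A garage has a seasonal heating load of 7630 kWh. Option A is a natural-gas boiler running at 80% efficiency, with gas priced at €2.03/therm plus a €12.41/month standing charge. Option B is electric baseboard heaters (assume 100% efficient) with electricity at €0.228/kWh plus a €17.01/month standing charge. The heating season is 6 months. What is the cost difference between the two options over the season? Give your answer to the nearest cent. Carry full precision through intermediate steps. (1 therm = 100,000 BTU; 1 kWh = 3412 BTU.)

Heat load = 7630 kWh × 3412 = 26,033,560 BTU
Gas: input = 26,033,560 / 0.80 = 32,541,950 BTU = 325.4 therm → 325.4 × €2.03 = €660.60; + 6 × €12.41 standing = €735.06
Electric: 26,033,560 BTU / 3412 = 7,630 kWh → × €0.228 = €1,739.64; + 6 × €17.01 standing = €1,841.70
Difference = |€735.06 − €1,841.70| = €1,106.64

€1106.64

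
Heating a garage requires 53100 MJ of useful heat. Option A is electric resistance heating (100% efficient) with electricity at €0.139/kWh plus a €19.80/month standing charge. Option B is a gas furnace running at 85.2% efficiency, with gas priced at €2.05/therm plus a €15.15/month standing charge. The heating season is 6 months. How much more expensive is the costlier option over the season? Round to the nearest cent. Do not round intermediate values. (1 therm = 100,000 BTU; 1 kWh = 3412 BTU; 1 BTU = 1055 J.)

Heat load = 53100 MJ = 53,100,000,000 J / 1055 = 50,331,754 BTU
Gas: input = 50,331,754 / 0.852 = 59,074,828 BTU = 590.7 therm → 590.7 × €2.05 = €1,211.03; + 6 × €15.15 standing = €1,301.93
Electric: 50,331,754 BTU / 3412 = 14,750 kWh → × €0.139 = €2,050.44; + 6 × €19.80 standing = €2,169.24
Difference = |€1,301.93 − €2,169.24| = €867.31

€867.31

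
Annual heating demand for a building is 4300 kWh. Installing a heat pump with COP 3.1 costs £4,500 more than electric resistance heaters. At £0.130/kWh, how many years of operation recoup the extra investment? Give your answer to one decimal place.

Resistance: 4300 kWh × £0.130 = £559.00/yr
Heat pump: 4300 / 3.1 = 1387 kWh in → × £0.130 = £180.32/yr
Annual savings = £378.68
Payback = £4,500 / £378.68 = 11.9 years

11.9 years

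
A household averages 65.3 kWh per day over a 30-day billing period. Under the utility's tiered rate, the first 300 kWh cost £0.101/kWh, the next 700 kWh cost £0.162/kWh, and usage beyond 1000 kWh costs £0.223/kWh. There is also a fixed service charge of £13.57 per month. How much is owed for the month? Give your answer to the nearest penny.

£371.13

Usage = 65.3 kWh/day × 30 days = 1959 kWh
First 300 kWh × £0.101 = £30.30
Next 700 kWh × £0.162 = £113.40
Remaining 959 kWh × £0.223 = £213.86
Energy charge = £357.56; + service £13.57 = £371.13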